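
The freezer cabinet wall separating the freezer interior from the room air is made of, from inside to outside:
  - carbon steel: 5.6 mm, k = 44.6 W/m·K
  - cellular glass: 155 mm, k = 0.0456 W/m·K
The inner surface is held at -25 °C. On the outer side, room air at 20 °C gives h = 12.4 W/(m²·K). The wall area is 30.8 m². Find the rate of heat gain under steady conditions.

Using the resistance-network approach (series):
R_carbon steel = L/(kA) = 0.0056/(44.6×30.8) = 4.077×10^-6 K/W
R_cellular glass = L/(kA) = 0.155/(0.0456×30.8) = 0.1104 K/W
R_outer film = 1/(h_o·A) = 1/(12.4×30.8) = 0.002618 K/W
R_total = 0.113 K/W
Q = ΔT / R_total = 45 / 0.113

Q ≈ 398 W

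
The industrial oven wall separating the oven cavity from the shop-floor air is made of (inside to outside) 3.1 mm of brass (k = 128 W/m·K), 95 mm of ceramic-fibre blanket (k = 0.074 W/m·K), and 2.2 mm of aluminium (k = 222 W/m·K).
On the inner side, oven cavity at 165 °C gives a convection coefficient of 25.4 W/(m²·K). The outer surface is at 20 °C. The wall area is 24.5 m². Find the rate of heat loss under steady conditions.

Thermal resistances in series:
R_inner film = 1/(h_i·A) = 1/(25.4×24.5) = 0.001607 K/W
R_brass = L/(kA) = 0.0031/(128×24.5) = 9.885×10^-7 K/W
R_ceramic-fibre blanket = L/(kA) = 0.095/(0.074×24.5) = 0.0524 K/W
R_aluminium = L/(kA) = 0.0022/(222×24.5) = 4.045×10^-7 K/W
R_total = 0.05401 K/W
Q = ΔT / R_total = 145 / 0.05401

Q ≈ 2680 W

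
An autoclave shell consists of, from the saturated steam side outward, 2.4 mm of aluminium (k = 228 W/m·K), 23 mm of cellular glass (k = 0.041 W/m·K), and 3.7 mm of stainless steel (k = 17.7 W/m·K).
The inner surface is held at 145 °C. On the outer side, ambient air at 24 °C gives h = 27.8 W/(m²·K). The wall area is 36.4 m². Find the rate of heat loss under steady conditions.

Q ≈ 7380 W

Using the resistance-network approach (series):
R_aluminium = L/(kA) = 0.0024/(228×36.4) = 2.892×10^-7 K/W
R_cellular glass = L/(kA) = 0.023/(0.041×36.4) = 0.01541 K/W
R_stainless steel = L/(kA) = 0.0037/(17.7×36.4) = 5.743×10^-6 K/W
R_outer film = 1/(h_o·A) = 1/(27.8×36.4) = 9.882×10^-4 K/W
R_total = 0.01641 K/W
Q = ΔT / R_total = 121 / 0.01641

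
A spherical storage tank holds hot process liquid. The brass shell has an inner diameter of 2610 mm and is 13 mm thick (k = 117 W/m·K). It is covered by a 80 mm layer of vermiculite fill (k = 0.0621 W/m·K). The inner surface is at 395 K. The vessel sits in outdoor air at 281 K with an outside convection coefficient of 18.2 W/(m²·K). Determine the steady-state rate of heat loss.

Each spherical layer contributes R = (1/r_i − 1/r_o)/(4πk):
R_brass shell = (1/1.305 − 1/1.318)/(4π×117) = 5.141×10^-6 K/W
R_vermiculite fill = (1/1.318 − 1/1.398)/(4π×0.0621) = 0.05564 K/W
R_outer film = 1/(h·4πr_o²) = 1/(18.2×4π×1.398²) = 0.002237 K/W
R_total = 0.05788 K/W
Q = ΔT/R_total = 114/0.05788

Q ≈ 1970 W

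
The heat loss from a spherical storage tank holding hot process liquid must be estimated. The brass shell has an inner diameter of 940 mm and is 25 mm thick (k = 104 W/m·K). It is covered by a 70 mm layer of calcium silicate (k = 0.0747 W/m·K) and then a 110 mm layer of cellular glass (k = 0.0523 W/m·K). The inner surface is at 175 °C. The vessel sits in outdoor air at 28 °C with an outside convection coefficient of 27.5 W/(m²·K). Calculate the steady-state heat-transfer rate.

Q ≈ 206 W

For a spherical shell R = (1/r₁ − 1/r₂)/(4πk); film R = 1/(h·4πr²). In series:
R_brass shell = (1/0.47 − 1/0.495)/(4π×104) = 8.222×10^-5 K/W
R_calcium silicate = (1/0.495 − 1/0.565)/(4π×0.0747) = 0.2666 K/W
R_cellular glass = (1/0.565 − 1/0.675)/(4π×0.0523) = 0.4389 K/W
R_outer film = 1/(h·4πr_o²) = 1/(27.5×4π×0.675²) = 0.006351 K/W
R_total = 0.7119 K/W
Q = ΔT/R_total = 147/0.7119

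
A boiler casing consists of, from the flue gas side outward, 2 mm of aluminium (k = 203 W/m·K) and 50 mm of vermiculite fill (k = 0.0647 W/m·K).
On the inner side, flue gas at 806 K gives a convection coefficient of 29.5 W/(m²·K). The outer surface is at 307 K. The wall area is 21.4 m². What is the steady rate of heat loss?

Using the resistance-network approach (series):
R_inner film = 1/(h_i·A) = 1/(29.5×21.4) = 0.001584 K/W
R_aluminium = L/(kA) = 0.002/(203×21.4) = 4.604×10^-7 K/W
R_vermiculite fill = L/(kA) = 0.05/(0.0647×21.4) = 0.03611 K/W
R_total = 0.0377 K/W
Q = ΔT / R_total = 499 / 0.0377

Q ≈ 13200 W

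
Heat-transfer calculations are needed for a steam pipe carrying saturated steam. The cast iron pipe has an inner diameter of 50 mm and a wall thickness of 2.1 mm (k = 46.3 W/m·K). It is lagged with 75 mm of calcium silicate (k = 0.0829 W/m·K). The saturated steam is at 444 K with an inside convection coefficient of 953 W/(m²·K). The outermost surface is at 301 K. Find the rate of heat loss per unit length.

Per-layer cylindrical resistances, series-summed:
R_inner film = 1/(h_i·2πr₁L) = 1/(953×2π×0.025×1) = 0.00668 K/W
R_cast iron pipe wall = ln(27.1/25)/(2π×46.3×1) = 2.773×10^-4 K/W
R_calcium silicate = ln(102.1/27.1)/(2π×0.0829×1) = 2.547 K/W
R_total = 2.553 K/W
Q = ΔT/R_total = 143/2.553

q′ ≈ 56 W/m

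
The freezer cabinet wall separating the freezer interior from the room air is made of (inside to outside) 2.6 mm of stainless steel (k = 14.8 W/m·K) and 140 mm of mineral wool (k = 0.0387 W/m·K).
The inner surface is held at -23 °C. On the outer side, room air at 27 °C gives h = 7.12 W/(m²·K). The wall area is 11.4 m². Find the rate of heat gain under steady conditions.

Q ≈ 152 W

Treating each layer as a thermal resistance in series:
R_stainless steel = L/(kA) = 0.0026/(14.8×11.4) = 1.541×10^-5 K/W
R_mineral wool = L/(kA) = 0.14/(0.0387×11.4) = 0.3173 K/W
R_outer film = 1/(h_o·A) = 1/(7.12×11.4) = 0.01232 K/W
R_total = 0.3297 K/W
Q = ΔT / R_total = 50 / 0.3297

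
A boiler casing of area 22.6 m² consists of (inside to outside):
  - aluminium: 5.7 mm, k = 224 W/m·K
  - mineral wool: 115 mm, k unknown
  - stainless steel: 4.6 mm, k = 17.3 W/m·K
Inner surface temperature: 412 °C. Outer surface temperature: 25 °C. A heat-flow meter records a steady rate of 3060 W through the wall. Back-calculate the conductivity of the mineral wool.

k ≈ 0.0402 W/(m·K)

Series thermal resistances:
R_aluminium = L/(kA) = 0.0057/(224×22.6) = 1.126×10^-6 K/W
R_stainless steel = L/(kA) = 0.0046/(17.3×22.6) = 1.177×10^-5 K/W
Sum of known resistances R_other = 1.289×10^-5 K/W
Total R = ΔT/Q = 387/3060 = 0.1265 K/W
R_mineral wool = R_total − R_other = 0.1265 K/W
k = L/(R·A) = 0.115/(0.1265×22.6)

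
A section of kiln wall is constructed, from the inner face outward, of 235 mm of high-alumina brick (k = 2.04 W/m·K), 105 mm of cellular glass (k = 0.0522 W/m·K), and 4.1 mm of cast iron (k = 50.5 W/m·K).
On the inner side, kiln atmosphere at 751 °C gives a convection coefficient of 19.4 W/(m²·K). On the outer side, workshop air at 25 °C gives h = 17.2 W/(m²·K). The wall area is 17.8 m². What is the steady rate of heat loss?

Series thermal resistances:
R_inner film = 1/(h_i·A) = 1/(19.4×17.8) = 0.002896 K/W
R_high-alumina brick = L/(kA) = 0.235/(2.04×17.8) = 0.006472 K/W
R_cellular glass = L/(kA) = 0.105/(0.0522×17.8) = 0.113 K/W
R_cast iron = L/(kA) = 0.0041/(50.5×17.8) = 4.561×10^-6 K/W
R_outer film = 1/(h_o·A) = 1/(17.2×17.8) = 0.003266 K/W
R_total = 0.1256 K/W
Q = ΔT / R_total = 726 / 0.1256

Q ≈ 5780 W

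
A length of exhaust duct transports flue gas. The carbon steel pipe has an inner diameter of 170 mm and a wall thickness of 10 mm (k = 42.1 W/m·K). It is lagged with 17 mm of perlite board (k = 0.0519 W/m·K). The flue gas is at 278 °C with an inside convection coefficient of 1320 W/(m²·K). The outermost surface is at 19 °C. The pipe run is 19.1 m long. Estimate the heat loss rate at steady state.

Q ≈ 9760 W

Treating each annulus and film as a series resistance:
R_inner film = 1/(h_i·2πr₁L) = 1/(1320×2π×0.085×19.1) = 7.427×10^-5 K/W
R_carbon steel pipe wall = ln(95/85)/(2π×42.1×19.1) = 2.201×10^-5 K/W
R_perlite board = ln(112/95)/(2π×0.0519×19.1) = 0.02643 K/W
R_total = 0.02653 K/W
Q = ΔT/R_total = 259/0.02653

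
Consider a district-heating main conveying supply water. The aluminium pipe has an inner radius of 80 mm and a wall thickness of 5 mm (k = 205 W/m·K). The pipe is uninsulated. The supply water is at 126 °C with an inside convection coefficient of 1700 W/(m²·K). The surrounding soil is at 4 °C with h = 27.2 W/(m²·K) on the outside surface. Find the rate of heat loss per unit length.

q′ ≈ 1740 W/m

Radial resistances (cylindrical: R_cond = ln(r_o/r_i)/(2πkL), R_conv = 1/(h·2πrL)):
R_inner film = 1/(h_i·2πr₁L) = 1/(1700×2π×0.08×1) = 0.00117 K/W
R_aluminium pipe wall = ln(85/80)/(2π×205×1) = 4.707×10^-5 K/W
R_outer film = 1/(h_o·2πr_oL) = 1/(27.2×2π×0.085×1) = 0.06884 K/W
R_total = 0.07006 K/W
Q = ΔT/R_total = 122/0.07006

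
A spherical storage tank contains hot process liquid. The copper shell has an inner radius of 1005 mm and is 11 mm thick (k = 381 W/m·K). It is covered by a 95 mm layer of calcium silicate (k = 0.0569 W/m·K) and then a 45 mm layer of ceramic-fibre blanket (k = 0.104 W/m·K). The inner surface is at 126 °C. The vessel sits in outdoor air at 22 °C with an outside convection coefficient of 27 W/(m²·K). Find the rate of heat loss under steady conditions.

Spherical conduction: R = (1/r_in − 1/r_out)/(4πk) per layer; series-sum.
R_copper shell = (1/1.005 − 1/1.016)/(4π×381) = 2.25×10^-6 K/W
R_calcium silicate = (1/1.016 − 1/1.111)/(4π×0.0569) = 0.1177 K/W
R_ceramic-fibre blanket = (1/1.111 − 1/1.156)/(4π×0.104) = 0.02681 K/W
R_outer film = 1/(h·4πr_o²) = 1/(27×4π×1.156²) = 0.002206 K/W
R_total = 0.1467 K/W
Q = ΔT/R_total = 104/0.1467

Q ≈ 709 W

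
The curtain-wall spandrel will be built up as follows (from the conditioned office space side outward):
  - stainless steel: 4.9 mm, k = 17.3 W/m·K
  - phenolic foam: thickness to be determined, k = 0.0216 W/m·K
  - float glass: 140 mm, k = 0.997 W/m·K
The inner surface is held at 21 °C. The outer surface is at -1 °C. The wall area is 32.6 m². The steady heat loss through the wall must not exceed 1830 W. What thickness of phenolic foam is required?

Model the wall as resistances in series:
R_stainless steel = L/(kA) = 0.0049/(17.3×32.6) = 8.688×10^-6 K/W
R_float glass = L/(kA) = 0.14/(0.997×32.6) = 0.004307 K/W
Sum of the known resistances R_other = 0.004316 K/W
Required total resistance R_tot = ΔT/Q_allow = 22/1830 = 0.01202 K/W
R_phenolic foam = R_tot − R_other = 0.007706 K/W
L = R·k·A = 0.007706×0.0216×32.6

L ≈ 5.43 mm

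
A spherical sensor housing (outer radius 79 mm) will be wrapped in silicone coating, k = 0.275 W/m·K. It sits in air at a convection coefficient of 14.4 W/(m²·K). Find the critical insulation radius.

r_cr ≈ 38.2 mm

For a sphere r_cr = 2k/h = 2×0.275/14.4
r_cr = 38.2 mm; since the bare radius (79 mm) is above r_cr, any added insulation will reduce heat loss.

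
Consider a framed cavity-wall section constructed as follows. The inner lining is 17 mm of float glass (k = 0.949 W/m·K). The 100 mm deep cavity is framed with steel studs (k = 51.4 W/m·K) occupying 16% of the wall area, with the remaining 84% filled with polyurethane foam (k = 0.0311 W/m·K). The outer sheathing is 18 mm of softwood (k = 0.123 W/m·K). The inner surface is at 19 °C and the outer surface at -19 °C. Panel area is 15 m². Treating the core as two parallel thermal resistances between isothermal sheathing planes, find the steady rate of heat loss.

Q ≈ 3230 W

Sheathing layers in series; stud and cavity paths in parallel between them.
R_inner = 0.017/(0.949×15) = 0.001194 K/W
R_stud  = 0.1/(51.4×0.16×15) = 8.106×10^-4 K/W
R_cav   = 0.1/(0.0311×0.84×15) = 0.2552 K/W
1/R_core = 1/R_stud + 1/R_cav → R_core = 8.081×10^-4 K/W
R_outer = 0.018/(0.123×15) = 0.009756 K/W
R_total = 0.01176 K/W
Q = ΔT/R_total = 38/0.01176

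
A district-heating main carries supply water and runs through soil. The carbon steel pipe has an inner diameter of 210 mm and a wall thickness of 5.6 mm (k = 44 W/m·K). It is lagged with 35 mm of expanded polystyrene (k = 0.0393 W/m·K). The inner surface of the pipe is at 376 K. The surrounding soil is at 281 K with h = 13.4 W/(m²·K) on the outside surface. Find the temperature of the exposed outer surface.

Treating each annulus and film as a series resistance:
R_carbon steel pipe wall = ln(110.6/105)/(2π×44×1) = 1.879×10^-4 K/W
R_expanded polystyrene = ln(145.6/110.6)/(2π×0.0393×1) = 1.113 K/W
R_outer film = 1/(h_o·2πr_oL) = 1/(13.4×2π×0.1456×1) = 0.08157 K/W
R_total = 1.195 K/W
Q = ΔT/R_total = 95/1.195
Q = 79.5 W/m
T_interface = T_inner − Q·ΣR(inner→interface) = 376 − 79.5×1.114

T ≈ 287 K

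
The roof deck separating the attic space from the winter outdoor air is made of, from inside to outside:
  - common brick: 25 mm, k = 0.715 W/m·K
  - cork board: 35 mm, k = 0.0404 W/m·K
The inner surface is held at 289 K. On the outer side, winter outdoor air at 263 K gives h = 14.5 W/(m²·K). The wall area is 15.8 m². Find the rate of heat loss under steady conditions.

Q ≈ 423 W

Thermal resistances in series:
R_common brick = L/(kA) = 0.025/(0.715×15.8) = 0.002213 K/W
R_cork board = L/(kA) = 0.035/(0.0404×15.8) = 0.05483 K/W
R_outer film = 1/(h_o·A) = 1/(14.5×15.8) = 0.004365 K/W
R_total = 0.06141 K/W
Q = ΔT / R_total = 26 / 0.06141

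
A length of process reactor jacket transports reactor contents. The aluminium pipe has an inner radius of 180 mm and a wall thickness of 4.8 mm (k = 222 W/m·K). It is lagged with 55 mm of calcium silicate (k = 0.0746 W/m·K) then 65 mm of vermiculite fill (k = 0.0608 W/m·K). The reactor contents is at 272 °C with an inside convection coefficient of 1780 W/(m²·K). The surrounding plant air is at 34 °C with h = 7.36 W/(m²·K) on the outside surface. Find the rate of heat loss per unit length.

q′ ≈ 190 W/m

Radial resistances (cylindrical: R_cond = ln(r_o/r_i)/(2πkL), R_conv = 1/(h·2πrL)):
R_inner film = 1/(h_i·2πr₁L) = 1/(1780×2π×0.18×1) = 4.967×10^-4 K/W
R_aluminium pipe wall = ln(184.8/180)/(2π×222×1) = 1.887×10^-5 K/W
R_calcium silicate = ln(239.8/184.8)/(2π×0.0746×1) = 0.5558 K/W
R_vermiculite fill = ln(304.8/239.8)/(2π×0.0608×1) = 0.6279 K/W
R_outer film = 1/(h_o·2πr_oL) = 1/(7.36×2π×0.3048×1) = 0.07095 K/W
R_total = 1.255 K/W
Q = ΔT/R_total = 238/1.255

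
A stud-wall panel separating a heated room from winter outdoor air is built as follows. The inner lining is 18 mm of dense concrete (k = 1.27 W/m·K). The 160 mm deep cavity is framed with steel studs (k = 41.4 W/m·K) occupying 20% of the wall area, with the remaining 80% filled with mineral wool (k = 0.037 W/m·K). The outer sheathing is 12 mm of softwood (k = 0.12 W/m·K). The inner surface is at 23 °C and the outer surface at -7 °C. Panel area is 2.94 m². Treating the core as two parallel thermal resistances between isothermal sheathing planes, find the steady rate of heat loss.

Sheathing layers in series; stud and cavity paths in parallel between them.
R_inner = 0.018/(1.27×2.94) = 0.004821 K/W
R_stud  = 0.16/(41.4×0.2×2.94) = 0.006573 K/W
R_cav   = 0.16/(0.037×0.8×2.94) = 1.839 K/W
1/R_core = 1/R_stud + 1/R_cav → R_core = 0.006549 K/W
R_outer = 0.012/(0.12×2.94) = 0.03401 K/W
R_total = 0.04538 K/W
Q = ΔT/R_total = 30/0.04538

Q ≈ 661 W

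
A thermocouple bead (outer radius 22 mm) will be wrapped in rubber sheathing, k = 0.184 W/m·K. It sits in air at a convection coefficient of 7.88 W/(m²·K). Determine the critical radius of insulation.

For a sphere r_cr = 2k/h = 2×0.184/7.88
r_cr = 46.7 mm; since the bare radius (22 mm) is below r_cr, adding a thin layer of insulation will *increase* heat loss.

r_cr ≈ 46.7 mm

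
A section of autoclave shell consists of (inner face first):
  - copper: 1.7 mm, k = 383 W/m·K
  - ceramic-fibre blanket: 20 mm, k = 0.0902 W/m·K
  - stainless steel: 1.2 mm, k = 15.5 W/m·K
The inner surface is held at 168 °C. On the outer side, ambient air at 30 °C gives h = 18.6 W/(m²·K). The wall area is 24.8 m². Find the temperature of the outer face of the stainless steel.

Thermal resistances in series:
R_copper = L/(kA) = 0.0017/(383×24.8) = 1.79×10^-7 K/W
R_ceramic-fibre blanket = L/(kA) = 0.02/(0.0902×24.8) = 0.008941 K/W
R_stainless steel = L/(kA) = 0.0012/(15.5×24.8) = 3.122×10^-6 K/W
R_outer film = 1/(h_o·A) = 1/(18.6×24.8) = 0.002168 K/W
R_total = 0.01111 K/W;  Q = ΔT/R_total = 138/0.01111 = 12420 W
T_interface = T_inner − Q·ΣR(inner→interface) = 168 − 12400×0.008944

T ≈ 56.9 °C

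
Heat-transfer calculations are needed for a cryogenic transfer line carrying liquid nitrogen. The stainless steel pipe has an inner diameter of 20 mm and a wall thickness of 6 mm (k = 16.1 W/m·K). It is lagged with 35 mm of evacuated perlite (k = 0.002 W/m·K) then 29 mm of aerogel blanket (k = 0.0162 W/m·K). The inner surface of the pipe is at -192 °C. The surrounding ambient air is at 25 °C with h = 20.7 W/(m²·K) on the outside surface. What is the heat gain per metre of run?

q′ ≈ 2.24 W/m

For a radial system each layer contributes R = ln(r_out/r_in)/(2πkL); films add R = 1/(hA).
R_stainless steel pipe wall = ln(16/10)/(2π×16.1×1) = 0.004646 K/W
R_evacuated perlite = ln(51/16)/(2π×0.002×1) = 92.25 K/W
R_aerogel blanket = ln(80/51)/(2π×0.0162×1) = 4.423 K/W
R_outer film = 1/(h_o·2πr_oL) = 1/(20.7×2π×0.08×1) = 0.09611 K/W
R_total = 96.77 K/W
Q = ΔT/R_total = 217/96.77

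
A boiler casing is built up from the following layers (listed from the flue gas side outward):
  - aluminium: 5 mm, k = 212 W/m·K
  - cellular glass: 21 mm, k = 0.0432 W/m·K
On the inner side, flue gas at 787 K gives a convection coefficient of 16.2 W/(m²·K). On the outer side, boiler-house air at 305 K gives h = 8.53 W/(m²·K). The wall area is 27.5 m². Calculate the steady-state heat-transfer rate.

Model the wall as resistances in series:
R_inner film = 1/(h_i·A) = 1/(16.2×27.5) = 0.002245 K/W
R_aluminium = L/(kA) = 0.005/(212×27.5) = 8.576×10^-7 K/W
R_cellular glass = L/(kA) = 0.021/(0.0432×27.5) = 0.01768 K/W
R_outer film = 1/(h_o·A) = 1/(8.53×27.5) = 0.004263 K/W
R_total = 0.02419 K/W
Q = ΔT / R_total = 482 / 0.02419

Q ≈ 19900 W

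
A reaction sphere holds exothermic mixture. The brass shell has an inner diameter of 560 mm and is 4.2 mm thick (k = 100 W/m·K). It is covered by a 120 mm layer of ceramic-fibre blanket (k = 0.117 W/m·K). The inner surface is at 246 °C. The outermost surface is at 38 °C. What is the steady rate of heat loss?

Q ≈ 293 W

Spherical conduction: R = (1/r_in − 1/r_out)/(4πk) per layer; series-sum.
R_brass shell = (1/0.28 − 1/0.2842)/(4π×100) = 4.2×10^-5 K/W
R_ceramic-fibre blanket = (1/0.2842 − 1/0.4042)/(4π×0.117) = 0.7105 K/W
R_total = 0.7105 K/W
Q = ΔT/R_total = 208/0.7105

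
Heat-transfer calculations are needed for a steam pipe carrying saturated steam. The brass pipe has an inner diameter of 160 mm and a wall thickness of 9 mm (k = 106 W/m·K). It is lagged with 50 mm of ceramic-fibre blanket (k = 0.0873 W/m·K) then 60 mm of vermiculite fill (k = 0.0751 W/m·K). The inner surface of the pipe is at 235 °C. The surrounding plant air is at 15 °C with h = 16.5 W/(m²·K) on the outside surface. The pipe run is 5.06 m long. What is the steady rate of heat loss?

Radial resistances (cylindrical: R_cond = ln(r_o/r_i)/(2πkL), R_conv = 1/(h·2πrL)):
R_brass pipe wall = ln(89/80)/(2π×106×5.06) = 3.163×10^-5 K/W
R_ceramic-fibre blanket = ln(139/89)/(2π×0.0873×5.06) = 0.1606 K/W
R_vermiculite fill = ln(199/139)/(2π×0.0751×5.06) = 0.1503 K/W
R_outer film = 1/(h_o·2πr_oL) = 1/(16.5×2π×0.199×5.06) = 0.009579 K/W
R_total = 0.3205 K/W
Q = ΔT/R_total = 220/0.3205

Q ≈ 686 W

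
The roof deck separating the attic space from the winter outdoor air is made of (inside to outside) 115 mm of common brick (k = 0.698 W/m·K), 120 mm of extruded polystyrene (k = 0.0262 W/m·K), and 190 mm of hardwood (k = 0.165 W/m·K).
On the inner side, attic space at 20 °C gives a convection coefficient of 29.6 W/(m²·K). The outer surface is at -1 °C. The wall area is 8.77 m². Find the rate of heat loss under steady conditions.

Q ≈ 31.1 W

Treating each layer as a thermal resistance in series:
R_inner film = 1/(h_i·A) = 1/(29.6×8.77) = 0.003852 K/W
R_common brick = L/(kA) = 0.115/(0.698×8.77) = 0.01879 K/W
R_extruded polystyrene = L/(kA) = 0.12/(0.0262×8.77) = 0.5223 K/W
R_hardwood = L/(kA) = 0.19/(0.165×8.77) = 0.1313 K/W
R_total = 0.6762 K/W
Q = ΔT / R_total = 21 / 0.6762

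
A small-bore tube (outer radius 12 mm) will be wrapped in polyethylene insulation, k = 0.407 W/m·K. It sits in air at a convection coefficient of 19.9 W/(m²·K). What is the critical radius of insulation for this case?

r_cr ≈ 20.5 mm

For a cylinder r_cr = k/h = 0.407/19.9
r_cr = 20.5 mm; since the bare radius (12 mm) is below r_cr, adding a thin layer of insulation will *increase* heat loss.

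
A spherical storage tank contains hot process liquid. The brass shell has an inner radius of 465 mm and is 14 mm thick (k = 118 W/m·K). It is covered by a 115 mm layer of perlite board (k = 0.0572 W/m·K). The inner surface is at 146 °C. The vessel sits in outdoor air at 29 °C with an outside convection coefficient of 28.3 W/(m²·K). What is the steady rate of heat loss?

Spherical conduction: R = (1/r_in − 1/r_out)/(4πk) per layer; series-sum.
R_brass shell = (1/0.465 − 1/0.479)/(4π×118) = 4.239×10^-5 K/W
R_perlite board = (1/0.479 − 1/0.594)/(4π×0.0572) = 0.5623 K/W
R_outer film = 1/(h·4πr_o²) = 1/(28.3×4π×0.594²) = 0.007969 K/W
R_total = 0.5703 K/W
Q = ΔT/R_total = 117/0.5703

Q ≈ 205 W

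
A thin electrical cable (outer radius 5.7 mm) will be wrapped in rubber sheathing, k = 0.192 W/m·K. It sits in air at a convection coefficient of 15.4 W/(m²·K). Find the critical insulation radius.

For a cylinder r_cr = k/h = 0.192/15.4
r_cr = 12.5 mm; since the bare radius (5.7 mm) is below r_cr, adding a thin layer of insulation will *increase* heat loss.

r_cr ≈ 12.5 mm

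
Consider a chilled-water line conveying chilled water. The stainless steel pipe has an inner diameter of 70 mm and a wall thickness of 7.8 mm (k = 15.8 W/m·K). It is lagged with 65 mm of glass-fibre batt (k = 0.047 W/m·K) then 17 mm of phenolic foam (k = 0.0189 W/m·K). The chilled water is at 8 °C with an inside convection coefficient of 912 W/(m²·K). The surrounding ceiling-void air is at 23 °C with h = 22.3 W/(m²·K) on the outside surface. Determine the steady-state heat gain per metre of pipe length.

q′ ≈ 3.39 W/m

Cylindrical conduction, so R = ln(r₂/r₁)/(2πkL) per layer, in series:
R_inner film = 1/(h_i·2πr₁L) = 1/(912×2π×0.035×1) = 0.004986 K/W
R_stainless steel pipe wall = ln(42.8/35)/(2π×15.8×1) = 0.002027 K/W
R_glass-fibre batt = ln(107.8/42.8)/(2π×0.047×1) = 3.128 K/W
R_phenolic foam = ln(124.8/107.8)/(2π×0.0189×1) = 1.233 K/W
R_outer film = 1/(h_o·2πr_oL) = 1/(22.3×2π×0.1248×1) = 0.05719 K/W
R_total = 4.425 K/W
Q = ΔT/R_total = 15/4.425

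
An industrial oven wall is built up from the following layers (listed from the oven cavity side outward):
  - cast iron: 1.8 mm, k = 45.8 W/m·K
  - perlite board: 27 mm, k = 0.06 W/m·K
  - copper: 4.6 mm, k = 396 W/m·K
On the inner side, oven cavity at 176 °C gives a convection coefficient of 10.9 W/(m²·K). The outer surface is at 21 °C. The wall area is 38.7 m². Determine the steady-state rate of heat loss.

Thermal resistances in series:
R_inner film = 1/(h_i·A) = 1/(10.9×38.7) = 0.002371 K/W
R_cast iron = L/(kA) = 0.0018/(45.8×38.7) = 1.016×10^-6 K/W
R_perlite board = L/(kA) = 0.027/(0.06×38.7) = 0.01163 K/W
R_copper = L/(kA) = 0.0046/(396×38.7) = 3.002×10^-7 K/W
R_total = 0.014 K/W
Q = ΔT / R_total = 155 / 0.014

Q ≈ 11100 W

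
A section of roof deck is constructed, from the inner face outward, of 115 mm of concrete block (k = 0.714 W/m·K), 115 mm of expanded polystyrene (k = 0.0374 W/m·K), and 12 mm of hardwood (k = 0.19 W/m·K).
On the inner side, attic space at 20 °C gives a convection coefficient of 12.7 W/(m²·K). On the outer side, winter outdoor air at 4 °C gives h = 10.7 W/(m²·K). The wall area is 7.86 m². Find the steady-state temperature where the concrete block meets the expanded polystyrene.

T ≈ 18.9 °C

Treating each layer as a thermal resistance in series:
R_inner film = 1/(h_i·A) = 1/(12.7×7.86) = 0.01002 K/W
R_concrete block = L/(kA) = 0.115/(0.714×7.86) = 0.02049 K/W
R_expanded polystyrene = L/(kA) = 0.115/(0.0374×7.86) = 0.3912 K/W
R_hardwood = L/(kA) = 0.012/(0.19×7.86) = 0.008035 K/W
R_outer film = 1/(h_o·A) = 1/(10.7×7.86) = 0.01189 K/W
R_total = 0.4416 K/W;  Q = ΔT/R_total = 16/0.4416 = 36.23 W
T_interface = T_inner − Q·ΣR(inner→interface) = 20 − 36.2×0.03051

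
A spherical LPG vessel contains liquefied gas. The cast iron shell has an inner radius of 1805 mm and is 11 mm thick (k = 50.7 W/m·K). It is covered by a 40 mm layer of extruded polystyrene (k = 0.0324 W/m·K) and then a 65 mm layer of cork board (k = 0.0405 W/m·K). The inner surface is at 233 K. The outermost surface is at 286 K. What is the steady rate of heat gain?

Each spherical layer contributes R = (1/r_i − 1/r_o)/(4πk):
R_cast iron shell = (1/1.805 − 1/1.816)/(4π×50.7) = 5.267×10^-6 K/W
R_extruded polystyrene = (1/1.816 − 1/1.856)/(4π×0.0324) = 0.02915 K/W
R_cork board = (1/1.856 − 1/1.921)/(4π×0.0405) = 0.03582 K/W
R_total = 0.06497 K/W
Q = ΔT/R_total = 53/0.06497

Q ≈ 816 W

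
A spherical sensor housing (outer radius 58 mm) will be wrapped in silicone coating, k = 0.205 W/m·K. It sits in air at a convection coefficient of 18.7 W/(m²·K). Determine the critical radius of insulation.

For a sphere r_cr = 2k/h = 2×0.205/18.7
r_cr = 21.9 mm; since the bare radius (58 mm) is above r_cr, any added insulation will reduce heat loss.

r_cr ≈ 21.9 mm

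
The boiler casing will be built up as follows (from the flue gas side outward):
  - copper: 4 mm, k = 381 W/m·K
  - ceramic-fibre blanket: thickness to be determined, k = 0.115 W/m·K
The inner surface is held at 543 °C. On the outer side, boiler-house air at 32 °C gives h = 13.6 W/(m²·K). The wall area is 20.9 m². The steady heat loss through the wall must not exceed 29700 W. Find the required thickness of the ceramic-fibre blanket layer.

Using the resistance-network approach (series):
R_copper = L/(kA) = 0.004/(381×20.9) = 5.023×10^-7 K/W
R_outer film = 1/(h_o·A) = 1/(13.6×20.9) = 0.003518 K/W
Sum of the known resistances R_other = 0.003519 K/W
Required total resistance R_tot = ΔT/Q_allow = 511/29700 = 0.01721 K/W
R_ceramic-fibre blanket = R_tot − R_other = 0.01369 K/W
L = R·k·A = 0.01369×0.115×20.9

L ≈ 32.9 mm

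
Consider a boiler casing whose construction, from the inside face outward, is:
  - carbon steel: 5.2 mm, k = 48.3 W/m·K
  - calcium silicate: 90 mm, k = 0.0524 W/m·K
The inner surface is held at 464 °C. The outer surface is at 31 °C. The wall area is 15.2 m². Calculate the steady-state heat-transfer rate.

Q ≈ 3830 W

Thermal resistances in series:
R_carbon steel = L/(kA) = 0.0052/(48.3×15.2) = 7.083×10^-6 K/W
R_calcium silicate = L/(kA) = 0.09/(0.0524×15.2) = 0.113 K/W
R_total = 0.113 K/W
Q = ΔT / R_total = 433 / 0.113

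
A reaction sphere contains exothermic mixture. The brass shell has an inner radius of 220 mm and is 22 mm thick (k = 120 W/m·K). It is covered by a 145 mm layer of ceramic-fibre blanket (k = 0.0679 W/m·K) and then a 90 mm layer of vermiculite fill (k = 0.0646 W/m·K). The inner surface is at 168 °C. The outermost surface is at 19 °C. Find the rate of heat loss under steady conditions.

Q ≈ 61.7 W

Each spherical layer contributes R = (1/r_i − 1/r_o)/(4πk):
R_brass shell = (1/0.22 − 1/0.242)/(4π×120) = 2.74×10^-4 K/W
R_ceramic-fibre blanket = (1/0.242 − 1/0.387)/(4π×0.0679) = 1.815 K/W
R_vermiculite fill = (1/0.387 − 1/0.477)/(4π×0.0646) = 0.6006 K/W
R_total = 2.415 K/W
Q = ΔT/R_total = 149/2.415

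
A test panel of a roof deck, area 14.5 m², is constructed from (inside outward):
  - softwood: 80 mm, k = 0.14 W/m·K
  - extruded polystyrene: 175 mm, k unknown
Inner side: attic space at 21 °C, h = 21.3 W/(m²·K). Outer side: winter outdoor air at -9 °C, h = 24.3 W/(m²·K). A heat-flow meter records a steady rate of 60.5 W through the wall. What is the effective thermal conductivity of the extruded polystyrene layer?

Treating each layer as a thermal resistance in series:
R_inner film = 1/(h_i·A) = 1/(21.3×14.5) = 0.003238 K/W
R_softwood = L/(kA) = 0.08/(0.14×14.5) = 0.03941 K/W
R_outer film = 1/(h_o·A) = 1/(24.3×14.5) = 0.002838 K/W
Sum of known resistances R_other = 0.04548 K/W
Total R = ΔT/Q = 30/60.5 = 0.4959 K/W
R_extruded polystyrene = R_total − R_other = 0.4504 K/W
k = L/(R·A) = 0.175/(0.4504×14.5)

k ≈ 0.0268 W/(m·K)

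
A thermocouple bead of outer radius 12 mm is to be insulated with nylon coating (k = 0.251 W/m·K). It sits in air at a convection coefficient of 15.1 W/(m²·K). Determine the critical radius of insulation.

For a sphere r_cr = 2k/h = 2×0.251/15.1
r_cr = 33.2 mm; since the bare radius (12 mm) is below r_cr, adding a thin layer of insulation will *increase* heat loss.

r_cr ≈ 33.2 mm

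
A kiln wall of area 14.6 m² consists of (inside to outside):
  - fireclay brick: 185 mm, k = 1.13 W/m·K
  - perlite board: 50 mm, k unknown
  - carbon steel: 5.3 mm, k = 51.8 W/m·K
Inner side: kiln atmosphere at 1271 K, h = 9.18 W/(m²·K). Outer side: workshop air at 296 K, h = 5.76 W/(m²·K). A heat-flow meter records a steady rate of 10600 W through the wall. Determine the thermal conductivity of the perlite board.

k ≈ 0.0558 W/(m·K)

Using the resistance-network approach (series):
R_inner film = 1/(h_i·A) = 1/(9.18×14.6) = 0.007461 K/W
R_fireclay brick = L/(kA) = 0.185/(1.13×14.6) = 0.01121 K/W
R_carbon steel = L/(kA) = 0.0053/(51.8×14.6) = 7.008×10^-6 K/W
R_outer film = 1/(h_o·A) = 1/(5.76×14.6) = 0.01189 K/W
Sum of known resistances R_other = 0.03057 K/W
Total R = ΔT/Q = 975/10600 = 0.09198 K/W
R_perlite board = R_total − R_other = 0.06141 K/W
k = L/(R·A) = 0.05/(0.06141×14.6)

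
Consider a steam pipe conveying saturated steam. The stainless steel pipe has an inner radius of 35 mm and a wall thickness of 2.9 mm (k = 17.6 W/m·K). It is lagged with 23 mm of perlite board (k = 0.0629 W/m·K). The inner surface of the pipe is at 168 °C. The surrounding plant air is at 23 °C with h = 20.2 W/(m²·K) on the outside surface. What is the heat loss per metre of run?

Treating each annulus and film as a series resistance:
R_stainless steel pipe wall = ln(37.9/35)/(2π×17.6×1) = 7.198×10^-4 K/W
R_perlite board = ln(60.9/37.9)/(2π×0.0629×1) = 1.2 K/W
R_outer film = 1/(h_o·2πr_oL) = 1/(20.2×2π×0.0609×1) = 0.1294 K/W
R_total = 1.33 K/W
Q = ΔT/R_total = 145/1.33

q′ ≈ 109 W/m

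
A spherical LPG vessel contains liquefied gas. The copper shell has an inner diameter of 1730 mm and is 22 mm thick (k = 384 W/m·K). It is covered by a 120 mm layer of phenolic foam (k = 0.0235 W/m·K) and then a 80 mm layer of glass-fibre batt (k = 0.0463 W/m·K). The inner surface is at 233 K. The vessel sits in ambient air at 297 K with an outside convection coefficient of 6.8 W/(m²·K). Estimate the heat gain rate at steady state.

Radial (spherical) resistances in series:
R_copper shell = (1/0.865 − 1/0.887)/(4π×384) = 5.942×10^-6 K/W
R_phenolic foam = (1/0.887 − 1/1.007)/(4π×0.0235) = 0.4549 K/W
R_glass-fibre batt = (1/1.007 − 1/1.087)/(4π×0.0463) = 0.1256 K/W
R_outer film = 1/(h·4πr_o²) = 1/(6.8×4π×1.087²) = 0.009904 K/W
R_total = 0.5905 K/W
Q = ΔT/R_total = 64/0.5905

Q ≈ 108 W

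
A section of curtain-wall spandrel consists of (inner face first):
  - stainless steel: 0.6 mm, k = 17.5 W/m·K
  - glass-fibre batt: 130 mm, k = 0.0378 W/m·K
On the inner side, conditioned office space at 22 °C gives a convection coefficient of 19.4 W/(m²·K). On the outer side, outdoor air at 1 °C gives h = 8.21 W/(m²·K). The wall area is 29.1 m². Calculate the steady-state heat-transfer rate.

Q ≈ 169 W

Thermal resistances in series:
R_inner film = 1/(h_i·A) = 1/(19.4×29.1) = 0.001771 K/W
R_stainless steel = L/(kA) = 0.0006/(17.5×29.1) = 1.178×10^-6 K/W
R_glass-fibre batt = L/(kA) = 0.13/(0.0378×29.1) = 0.1182 K/W
R_outer film = 1/(h_o·A) = 1/(8.21×29.1) = 0.004186 K/W
R_total = 0.1241 K/W
Q = ΔT / R_total = 21 / 0.1241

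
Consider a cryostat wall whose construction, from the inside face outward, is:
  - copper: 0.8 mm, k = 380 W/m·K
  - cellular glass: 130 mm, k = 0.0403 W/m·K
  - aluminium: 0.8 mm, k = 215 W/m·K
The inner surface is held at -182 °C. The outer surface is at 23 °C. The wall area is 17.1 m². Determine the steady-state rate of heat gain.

Q ≈ 1090 W

Using the resistance-network approach (series):
R_copper = L/(kA) = 0.0008/(380×17.1) = 1.231×10^-7 K/W
R_cellular glass = L/(kA) = 0.13/(0.0403×17.1) = 0.1886 K/W
R_aluminium = L/(kA) = 0.0008/(215×17.1) = 2.176×10^-7 K/W
R_total = 0.1886 K/W
Q = ΔT / R_total = 205 / 0.1886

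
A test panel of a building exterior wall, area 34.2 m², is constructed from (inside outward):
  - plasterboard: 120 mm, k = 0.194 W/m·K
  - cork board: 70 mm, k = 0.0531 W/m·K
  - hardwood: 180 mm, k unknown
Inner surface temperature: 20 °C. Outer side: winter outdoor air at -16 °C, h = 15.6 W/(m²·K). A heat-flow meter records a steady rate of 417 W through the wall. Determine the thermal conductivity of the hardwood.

k ≈ 0.189 W/(m·K)

Series thermal resistances:
R_plasterboard = L/(kA) = 0.12/(0.194×34.2) = 0.01809 K/W
R_cork board = L/(kA) = 0.07/(0.0531×34.2) = 0.03855 K/W
R_outer film = 1/(h_o·A) = 1/(15.6×34.2) = 0.001874 K/W
Sum of known resistances R_other = 0.05851 K/W
Total R = ΔT/Q = 36/417 = 0.08633 K/W
R_hardwood = R_total − R_other = 0.02782 K/W
k = L/(R·A) = 0.18/(0.02782×34.2)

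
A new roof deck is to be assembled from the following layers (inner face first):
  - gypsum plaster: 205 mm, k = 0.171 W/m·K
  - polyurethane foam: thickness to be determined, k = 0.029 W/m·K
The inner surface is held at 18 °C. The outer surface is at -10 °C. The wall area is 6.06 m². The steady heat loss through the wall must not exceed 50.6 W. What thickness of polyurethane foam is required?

Model the wall as resistances in series:
R_gypsum plaster = L/(kA) = 0.205/(0.171×6.06) = 0.1978 K/W
Sum of the known resistances R_other = 0.1978 K/W
Required total resistance R_tot = ΔT/Q_allow = 28/50.6 = 0.5534 K/W
R_polyurethane foam = R_tot − R_other = 0.3555 K/W
L = R·k·A = 0.3555×0.029×6.06

L ≈ 62.5 mm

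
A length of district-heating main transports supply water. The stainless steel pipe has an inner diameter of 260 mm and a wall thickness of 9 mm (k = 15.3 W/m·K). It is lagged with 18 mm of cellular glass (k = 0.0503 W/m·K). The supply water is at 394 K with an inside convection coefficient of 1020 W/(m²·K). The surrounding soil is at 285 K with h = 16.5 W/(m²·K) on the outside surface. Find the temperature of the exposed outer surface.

T ≈ 300 K

Treating each annulus and film as a series resistance:
R_inner film = 1/(h_i·2πr₁L) = 1/(1020×2π×0.13×1) = 0.0012 K/W
R_stainless steel pipe wall = ln(139/130)/(2π×15.3×1) = 6.963×10^-4 K/W
R_cellular glass = ln(157/139)/(2π×0.0503×1) = 0.3853 K/W
R_outer film = 1/(h_o·2πr_oL) = 1/(16.5×2π×0.157×1) = 0.06144 K/W
R_total = 0.4486 K/W
Q = ΔT/R_total = 109/0.4486
Q = 243 W/m
T_interface = T_inner − Q·ΣR(inner→interface) = 394 − 243×0.3872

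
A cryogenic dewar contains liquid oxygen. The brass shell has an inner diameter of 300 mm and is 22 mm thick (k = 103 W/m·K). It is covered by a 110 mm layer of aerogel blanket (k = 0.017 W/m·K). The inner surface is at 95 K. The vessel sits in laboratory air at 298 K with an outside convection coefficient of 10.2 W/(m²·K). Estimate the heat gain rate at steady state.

Q ≈ 18.9 W

Radial (spherical) resistances in series:
R_brass shell = (1/0.15 − 1/0.172)/(4π×103) = 6.588×10^-4 K/W
R_aerogel blanket = (1/0.172 − 1/0.282)/(4π×0.017) = 10.62 K/W
R_outer film = 1/(h·4πr_o²) = 1/(10.2×4π×0.282²) = 0.09811 K/W
R_total = 10.71 K/W
Q = ΔT/R_total = 203/10.71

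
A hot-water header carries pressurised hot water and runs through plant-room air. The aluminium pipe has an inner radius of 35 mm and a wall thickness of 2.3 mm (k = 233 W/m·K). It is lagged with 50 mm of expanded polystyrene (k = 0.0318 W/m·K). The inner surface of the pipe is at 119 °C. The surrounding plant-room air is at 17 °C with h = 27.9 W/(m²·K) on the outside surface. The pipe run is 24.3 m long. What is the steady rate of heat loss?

Q ≈ 574 W

Cylindrical conduction, so R = ln(r₂/r₁)/(2πkL) per layer, in series:
R_aluminium pipe wall = ln(37.3/35)/(2π×233×24.3) = 1.789×10^-6 K/W
R_expanded polystyrene = ln(87.3/37.3)/(2π×0.0318×24.3) = 0.1751 K/W
R_outer film = 1/(h_o·2πr_oL) = 1/(27.9×2π×0.0873×24.3) = 0.002689 K/W
R_total = 0.1778 K/W
Q = ΔT/R_total = 102/0.1778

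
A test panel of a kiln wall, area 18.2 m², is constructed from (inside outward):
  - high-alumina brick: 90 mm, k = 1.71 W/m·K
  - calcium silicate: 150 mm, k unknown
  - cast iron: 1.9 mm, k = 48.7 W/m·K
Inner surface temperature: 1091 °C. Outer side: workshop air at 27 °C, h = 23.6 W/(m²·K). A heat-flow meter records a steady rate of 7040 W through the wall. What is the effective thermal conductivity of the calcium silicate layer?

Treating each layer as a thermal resistance in series:
R_high-alumina brick = L/(kA) = 0.09/(1.71×18.2) = 0.002892 K/W
R_cast iron = L/(kA) = 0.0019/(48.7×18.2) = 2.144×10^-6 K/W
R_outer film = 1/(h_o·A) = 1/(23.6×18.2) = 0.002328 K/W
Sum of known resistances R_other = 0.005222 K/W
Total R = ΔT/Q = 1064/7040 = 0.1511 K/W
R_calcium silicate = R_total − R_other = 0.1459 K/W
k = L/(R·A) = 0.15/(0.1459×18.2)

k ≈ 0.0565 W/(m·K)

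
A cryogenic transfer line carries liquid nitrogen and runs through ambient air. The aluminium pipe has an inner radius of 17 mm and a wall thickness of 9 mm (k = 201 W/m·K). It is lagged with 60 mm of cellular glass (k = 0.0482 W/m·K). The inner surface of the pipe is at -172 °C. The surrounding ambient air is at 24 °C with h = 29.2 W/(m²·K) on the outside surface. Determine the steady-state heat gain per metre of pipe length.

For a radial system each layer contributes R = ln(r_out/r_in)/(2πkL); films add R = 1/(hA).
R_aluminium pipe wall = ln(26/17)/(2π×201×1) = 3.364×10^-4 K/W
R_cellular glass = ln(86/26)/(2π×0.0482×1) = 3.95 K/W
R_outer film = 1/(h_o·2πr_oL) = 1/(29.2×2π×0.086×1) = 0.06338 K/W
R_total = 4.014 K/W
Q = ΔT/R_total = 196/4.014

q′ ≈ 48.8 W/m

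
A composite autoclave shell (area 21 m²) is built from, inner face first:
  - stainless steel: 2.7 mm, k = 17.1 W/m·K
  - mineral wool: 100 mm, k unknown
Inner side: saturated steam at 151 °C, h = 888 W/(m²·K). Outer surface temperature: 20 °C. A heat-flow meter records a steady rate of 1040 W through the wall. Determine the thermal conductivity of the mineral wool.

Model the wall as resistances in series:
R_inner film = 1/(h_i·A) = 1/(888×21) = 5.363×10^-5 K/W
R_stainless steel = L/(kA) = 0.0027/(17.1×21) = 7.519×10^-6 K/W
Sum of known resistances R_other = 6.114×10^-5 K/W
Total R = ΔT/Q = 131/1040 = 0.126 K/W
R_mineral wool = R_total − R_other = 0.1259 K/W
k = L/(R·A) = 0.1/(0.1259×21)

k ≈ 0.0378 W/(m·K)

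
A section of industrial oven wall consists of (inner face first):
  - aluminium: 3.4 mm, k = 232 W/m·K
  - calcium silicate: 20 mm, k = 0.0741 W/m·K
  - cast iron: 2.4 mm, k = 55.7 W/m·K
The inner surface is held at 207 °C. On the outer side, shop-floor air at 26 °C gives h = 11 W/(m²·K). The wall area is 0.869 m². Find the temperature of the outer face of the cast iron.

T ≈ 71.6 °C

Using the resistance-network approach (series):
R_aluminium = L/(kA) = 0.0034/(232×0.869) = 1.686×10^-5 K/W
R_calcium silicate = L/(kA) = 0.02/(0.0741×0.869) = 0.3106 K/W
R_cast iron = L/(kA) = 0.0024/(55.7×0.869) = 4.958×10^-5 K/W
R_outer film = 1/(h_o·A) = 1/(11×0.869) = 0.1046 K/W
R_total = 0.4153 K/W;  Q = ΔT/R_total = 181/0.4153 = 435.9 W
T_interface = T_inner − Q·ΣR(inner→interface) = 207 − 436×0.3107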